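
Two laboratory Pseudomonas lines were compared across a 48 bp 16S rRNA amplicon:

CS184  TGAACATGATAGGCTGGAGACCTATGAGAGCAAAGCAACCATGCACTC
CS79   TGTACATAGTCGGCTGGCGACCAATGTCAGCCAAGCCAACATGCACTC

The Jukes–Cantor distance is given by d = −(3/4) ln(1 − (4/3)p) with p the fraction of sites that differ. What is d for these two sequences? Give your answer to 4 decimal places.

The sequences differ at positions 3 (A/T), 8 (G/A), 9 (A/G), 11 (A/C), 18 (A/C), 23 (T/A), 27 (A/T), 28 (G/C), 32 (A/C), 37 (A/C), 39 (C/A).
p = 11/48 = 0.229167.
d = −0.75 · ln(1 − (4/3)·0.229167) = −0.75 · ln(0.694444) = −0.75 · (-0.364644) = 0.2735.

0.2735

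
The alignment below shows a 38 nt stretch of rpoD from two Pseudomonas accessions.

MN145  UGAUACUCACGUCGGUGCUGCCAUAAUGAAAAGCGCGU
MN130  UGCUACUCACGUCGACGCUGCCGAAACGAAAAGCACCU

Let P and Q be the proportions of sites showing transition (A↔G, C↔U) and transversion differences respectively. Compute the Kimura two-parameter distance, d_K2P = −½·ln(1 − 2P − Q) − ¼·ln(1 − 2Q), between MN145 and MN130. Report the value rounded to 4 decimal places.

0.2523

The sequences differ at positions 3 (A/C, transversion), 15 (G/A, transition), 16 (U/C, transition), 23 (A/G, transition), 24 (U/A, transversion), 27 (U/C, transition), 35 (G/A, transition), 37 (G/C, transversion).
Of the 8 differences, 5 transitions and 3 transversions over 38 sites: P = 5/38 = 0.131579, Q = 3/38 = 0.078947.
d = −0.5·ln(0.657895) − 0.25·ln(0.842106) = −0.5·(-0.418710) − 0.25·(-0.171849) = 0.2523.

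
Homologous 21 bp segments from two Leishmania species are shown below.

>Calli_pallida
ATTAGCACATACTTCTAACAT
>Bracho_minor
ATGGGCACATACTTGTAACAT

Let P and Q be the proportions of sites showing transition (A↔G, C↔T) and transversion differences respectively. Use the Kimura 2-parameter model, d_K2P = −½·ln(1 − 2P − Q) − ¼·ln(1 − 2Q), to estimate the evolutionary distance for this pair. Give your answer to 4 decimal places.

Differing sites — 3:T/G (Tv); 4:A/G (Ti); 15:C/G (Tv).
Of the 3 differences, 1 transition and 2 transversions over 21 sites: P = 1/21 = 0.047619, Q = 2/21 = 0.095238.
d = −0.5·ln(0.809524) − 0.25·ln(0.809524) = −0.5·(-0.211309) − 0.25·(-0.211309) = 0.1585.

0.1585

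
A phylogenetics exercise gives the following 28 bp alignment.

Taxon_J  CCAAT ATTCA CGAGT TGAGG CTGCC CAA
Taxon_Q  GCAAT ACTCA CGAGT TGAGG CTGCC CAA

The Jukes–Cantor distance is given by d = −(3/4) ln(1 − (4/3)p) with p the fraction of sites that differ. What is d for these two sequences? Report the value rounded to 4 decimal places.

0.0751

The sequences differ at positions 1 (C/G), 7 (T/C).
p = 2/28 = 0.071429.
d = −0.75 · ln(1 − (4/3)·0.071429) = −0.75 · ln(0.904761) = −0.75 · (-0.100084) = 0.0751.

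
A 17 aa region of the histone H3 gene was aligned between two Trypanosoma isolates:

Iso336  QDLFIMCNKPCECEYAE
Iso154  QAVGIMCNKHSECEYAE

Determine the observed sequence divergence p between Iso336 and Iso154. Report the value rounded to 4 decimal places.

0.2941

The sequences differ at positions 2 (D/A), 3 (L/V), 4 (F/G), 10 (P/H), 11 (C/S).
There are 5 differences over 17 sites, so p = 5/17 = 0.2941.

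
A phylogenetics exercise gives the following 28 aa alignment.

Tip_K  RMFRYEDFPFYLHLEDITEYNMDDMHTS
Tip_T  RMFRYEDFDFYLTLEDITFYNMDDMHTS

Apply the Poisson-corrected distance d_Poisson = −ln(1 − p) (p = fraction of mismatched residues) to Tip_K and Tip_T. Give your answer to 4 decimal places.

Differing sites — 9:P/D; 13:H/T; 19:E/F.
p = 3/28 = 0.107143.
d = −ln(1 − 0.107143) = −ln(0.892857) = 0.1133.

0.1133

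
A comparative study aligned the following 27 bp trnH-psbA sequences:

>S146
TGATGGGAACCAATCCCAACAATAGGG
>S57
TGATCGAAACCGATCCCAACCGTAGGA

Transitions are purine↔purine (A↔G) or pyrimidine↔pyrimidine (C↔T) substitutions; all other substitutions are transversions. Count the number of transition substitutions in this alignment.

Mismatches occur at site 5 (G→C, transversion), site 7 (G→A, transition), site 12 (A→G, transition), site 21 (A→C, transversion), site 22 (A→G, transition), site 27 (G→A, transition).
Of the 6 differences, 4 transitions and 2 transversions, so the answer is 4.

4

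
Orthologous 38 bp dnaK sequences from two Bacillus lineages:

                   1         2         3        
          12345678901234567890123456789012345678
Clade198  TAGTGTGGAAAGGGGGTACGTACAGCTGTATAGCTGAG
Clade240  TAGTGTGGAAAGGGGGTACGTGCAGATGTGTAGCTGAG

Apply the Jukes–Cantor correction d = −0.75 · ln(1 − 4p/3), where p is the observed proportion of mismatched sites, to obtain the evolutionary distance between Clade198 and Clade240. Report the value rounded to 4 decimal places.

0.0834

Differing sites — 22:A/G; 26:C/A; 30:A/G.
p = 3/38 = 0.078947.
d = −0.75 · ln(1 − (4/3)·0.078947) = −0.75 · ln(0.894737) = −0.75 · (-0.111225) = 0.0834.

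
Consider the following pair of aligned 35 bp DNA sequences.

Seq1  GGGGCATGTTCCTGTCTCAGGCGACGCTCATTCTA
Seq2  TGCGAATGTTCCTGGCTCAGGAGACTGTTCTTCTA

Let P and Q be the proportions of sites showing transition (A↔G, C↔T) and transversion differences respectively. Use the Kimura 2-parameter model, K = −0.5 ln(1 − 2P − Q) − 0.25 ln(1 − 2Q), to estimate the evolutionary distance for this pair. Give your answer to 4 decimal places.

0.3210

Mismatches occur at site 1 (G→T, transversion), site 3 (G→C, transversion), site 5 (C→A, transversion), site 15 (T→G, transversion), site 22 (C→A, transversion), site 26 (G→T, transversion), site 27 (C→G, transversion), site 29 (C→T, transition), site 30 (A→C, transversion).
Of the 9 differences, 1 transition and 8 transversions over 35 sites: P = 1/35 = 0.028571, Q = 8/35 = 0.228571.
d = −0.5·ln(0.714287) − 0.25·ln(0.542858) = −0.5·(-0.336470) − 0.25·(-0.610908) = 0.3210.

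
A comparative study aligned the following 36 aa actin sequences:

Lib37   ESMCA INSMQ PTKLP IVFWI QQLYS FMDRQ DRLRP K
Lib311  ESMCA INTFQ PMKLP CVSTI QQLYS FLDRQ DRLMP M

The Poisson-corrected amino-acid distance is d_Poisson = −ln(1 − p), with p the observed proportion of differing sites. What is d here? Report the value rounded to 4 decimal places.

0.2877

The sequences differ at positions 8 (S/T), 9 (M/F), 12 (T/M), 16 (I/C), 18 (F/S), 19 (W/T), 27 (M/L), 34 (R/M), 36 (K/M).
p = 9/36 = 0.250000.
d = −ln(1 − 0.250000) = −ln(0.750000) = 0.2877.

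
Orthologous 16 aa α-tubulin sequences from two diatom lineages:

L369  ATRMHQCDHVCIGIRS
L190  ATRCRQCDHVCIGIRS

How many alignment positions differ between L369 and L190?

2

Differing sites — 4:M/C; 5:H/R.
That gives 2 mismatches out of 16 aligned sites, so the Hamming distance is 2.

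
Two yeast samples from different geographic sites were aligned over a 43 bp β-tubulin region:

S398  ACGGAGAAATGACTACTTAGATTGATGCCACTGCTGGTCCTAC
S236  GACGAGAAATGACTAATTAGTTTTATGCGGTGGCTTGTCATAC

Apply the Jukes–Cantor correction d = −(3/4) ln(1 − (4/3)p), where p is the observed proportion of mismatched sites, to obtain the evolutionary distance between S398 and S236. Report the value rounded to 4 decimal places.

Differing sites — 1:A/G; 2:C/A; 3:G/C; 16:C/A; 21:A/T; 24:G/T; 29:C/G; 30:A/G; 31:C/T; 32:T/G; 36:G/T; 40:C/A.
p = 12/43 = 0.279070.
d = −0.75 · ln(1 − (4/3)·0.279070) = −0.75 · ln(0.627907) = −0.75 · (-0.465363) = 0.3490.

0.3490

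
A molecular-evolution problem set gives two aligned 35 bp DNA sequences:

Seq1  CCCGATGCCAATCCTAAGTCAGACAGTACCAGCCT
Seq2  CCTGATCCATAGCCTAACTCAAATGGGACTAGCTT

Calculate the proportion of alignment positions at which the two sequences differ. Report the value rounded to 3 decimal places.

Differing sites — 3:C/T; 7:G/C; 9:C/A; 10:A/T; 12:T/G; 18:G/C; 22:G/A; 24:C/T; 25:A/G; 27:T/G; 30:C/T; 34:C/T.
There are 12 differences over 35 sites, so p = 12/35 = 0.343.

0.343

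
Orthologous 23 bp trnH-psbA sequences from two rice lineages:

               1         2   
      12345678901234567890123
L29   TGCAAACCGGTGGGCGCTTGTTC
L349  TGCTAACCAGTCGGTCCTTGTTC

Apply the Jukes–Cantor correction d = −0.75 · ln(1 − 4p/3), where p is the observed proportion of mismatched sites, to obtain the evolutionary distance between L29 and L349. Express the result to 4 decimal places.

0.2567

Differing sites — 4:A/T; 9:G/A; 12:G/C; 15:C/T; 16:G/C.
p = 5/23 = 0.217391.
d = −0.75 · ln(1 − (4/3)·0.217391) = −0.75 · ln(0.710145) = −0.75 · (-0.342286) = 0.2567.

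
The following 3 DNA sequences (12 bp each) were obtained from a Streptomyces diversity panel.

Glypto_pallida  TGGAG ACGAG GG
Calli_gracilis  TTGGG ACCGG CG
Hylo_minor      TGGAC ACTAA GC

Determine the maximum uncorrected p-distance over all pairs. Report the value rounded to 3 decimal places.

Pairwise Hamming distances:
  Glypto_pallida vs Calli_gracilis: 5
  Glypto_pallida vs Hylo_minor: 4
  Calli_gracilis vs Hylo_minor: 8
The largest is 8 mismatches, between Calli_gracilis and Hylo_minor; p = 8/12 = 0.667.

0.667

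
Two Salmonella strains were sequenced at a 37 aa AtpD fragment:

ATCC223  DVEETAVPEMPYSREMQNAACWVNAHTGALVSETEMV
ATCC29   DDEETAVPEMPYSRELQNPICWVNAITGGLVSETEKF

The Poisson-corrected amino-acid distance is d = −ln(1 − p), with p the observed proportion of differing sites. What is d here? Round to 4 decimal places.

Mismatches occur at site 2 (V/D), site 16 (M/L), site 19 (A/P), site 20 (A/I), site 26 (H/I), site 29 (A/G), site 36 (M/K), site 37 (V/F).
p = 8/37 = 0.216216.
d = −ln(1 − 0.216216) = −ln(0.783784) = 0.2436.

0.2436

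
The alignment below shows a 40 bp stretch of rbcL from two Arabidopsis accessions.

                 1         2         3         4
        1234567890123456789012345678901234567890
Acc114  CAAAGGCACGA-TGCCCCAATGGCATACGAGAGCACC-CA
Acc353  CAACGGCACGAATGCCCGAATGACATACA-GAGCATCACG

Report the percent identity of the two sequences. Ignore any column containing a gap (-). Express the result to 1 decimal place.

Excluding the 3 gap columns leaves 37 comparable sites.
Mismatches occur at site 4 (A/C), site 18 (C/G), site 23 (G/A), site 29 (G/A), site 36 (C/T), site 40 (A/G).
31 of the 37 comparable sites match, so the percent identity is 31/37 × 100 = 83.8%.

83.8%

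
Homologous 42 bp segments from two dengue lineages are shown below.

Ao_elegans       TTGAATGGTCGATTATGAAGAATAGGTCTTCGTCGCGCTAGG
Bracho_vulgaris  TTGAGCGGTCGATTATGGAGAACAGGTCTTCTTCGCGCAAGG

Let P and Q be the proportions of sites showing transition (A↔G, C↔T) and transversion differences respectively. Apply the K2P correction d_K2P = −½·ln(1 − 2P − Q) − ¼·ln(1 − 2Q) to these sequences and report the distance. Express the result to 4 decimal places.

Differing sites — 5:A/G (Ti); 6:T/C (Ti); 18:A/G (Ti); 23:T/C (Ti); 32:G/T (Tv); 39:T/A (Tv).
Of the 6 differences, 4 transitions and 2 transversions over 42 sites: P = 4/42 = 0.095238, Q = 2/42 = 0.047619.
d = −0.5·ln(0.761905) − 0.25·ln(0.904762) = −0.5·(-0.271933) − 0.25·(-0.100083) = 0.1610.

0.1610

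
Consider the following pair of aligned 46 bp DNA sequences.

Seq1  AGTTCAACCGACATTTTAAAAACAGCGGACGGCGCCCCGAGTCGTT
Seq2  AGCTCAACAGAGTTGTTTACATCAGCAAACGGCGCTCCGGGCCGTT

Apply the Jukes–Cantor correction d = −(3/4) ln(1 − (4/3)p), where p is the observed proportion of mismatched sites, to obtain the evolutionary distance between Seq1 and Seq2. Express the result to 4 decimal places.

The sequences differ at positions 3 (T/C), 9 (C/A), 12 (C/G), 13 (A/T), 15 (T/G), 18 (A/T), 20 (A/C), 22 (A/T), 27 (G/A), 28 (G/A), 36 (C/T), 40 (A/G), 42 (T/C).
p = 13/46 = 0.282609.
d = −0.75 · ln(1 − (4/3)·0.282609) = −0.75 · ln(0.623188) = −0.75 · (-0.472907) = 0.3547.

0.3547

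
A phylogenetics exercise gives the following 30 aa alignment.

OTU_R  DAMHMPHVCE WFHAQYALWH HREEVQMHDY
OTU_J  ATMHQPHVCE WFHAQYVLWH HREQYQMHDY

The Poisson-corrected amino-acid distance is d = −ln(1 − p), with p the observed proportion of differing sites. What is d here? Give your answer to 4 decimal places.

The sequences differ at positions 1 (D/A), 2 (A/T), 5 (M/Q), 17 (A/V), 24 (E/Q), 25 (V/Y).
p = 6/30 = 0.200000.
d = −ln(1 − 0.200000) = −ln(0.800000) = 0.2231.

0.2231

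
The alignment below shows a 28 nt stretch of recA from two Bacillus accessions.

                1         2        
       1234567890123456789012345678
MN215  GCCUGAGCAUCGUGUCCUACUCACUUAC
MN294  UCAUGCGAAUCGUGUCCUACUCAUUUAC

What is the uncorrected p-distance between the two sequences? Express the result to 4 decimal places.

0.1786

Differing sites — 1:G/U; 3:C/A; 6:A/C; 8:C/A; 24:C/U.
There are 5 differences over 28 sites, so p = 5/28 = 0.1786.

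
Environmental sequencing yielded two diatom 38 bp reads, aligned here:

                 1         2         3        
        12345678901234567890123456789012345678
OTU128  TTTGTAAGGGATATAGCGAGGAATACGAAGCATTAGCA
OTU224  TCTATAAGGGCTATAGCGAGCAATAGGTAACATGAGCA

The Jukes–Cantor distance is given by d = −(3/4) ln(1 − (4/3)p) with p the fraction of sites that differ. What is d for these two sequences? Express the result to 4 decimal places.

The sequences differ at positions 2 (T/C), 4 (G/A), 11 (A/C), 21 (G/C), 26 (C/G), 28 (A/T), 30 (G/A), 34 (T/G).
p = 8/38 = 0.210526.
d = −0.75 · ln(1 − (4/3)·0.210526) = −0.75 · ln(0.719299) = −0.75 · (-0.329478) = 0.2471.

0.2471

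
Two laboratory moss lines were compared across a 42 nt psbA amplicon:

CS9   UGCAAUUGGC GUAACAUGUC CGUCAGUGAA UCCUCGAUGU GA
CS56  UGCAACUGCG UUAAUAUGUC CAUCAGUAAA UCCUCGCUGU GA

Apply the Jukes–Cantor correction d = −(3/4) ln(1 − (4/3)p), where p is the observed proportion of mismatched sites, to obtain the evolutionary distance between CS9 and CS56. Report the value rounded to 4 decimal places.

0.2197

Differing sites — 6:U/C; 9:G/C; 10:C/G; 11:G/U; 15:C/U; 22:G/A; 28:G/A; 37:A/C.
p = 8/42 = 0.190476.
d = −0.75 · ln(1 − (4/3)·0.190476) = −0.75 · ln(0.746032) = −0.75 · (-0.292987) = 0.2197.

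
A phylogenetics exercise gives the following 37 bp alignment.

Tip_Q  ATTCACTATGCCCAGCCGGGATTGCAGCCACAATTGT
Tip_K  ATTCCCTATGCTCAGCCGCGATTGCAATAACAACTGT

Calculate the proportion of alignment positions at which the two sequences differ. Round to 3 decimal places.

Differing sites — 5:A/C; 12:C/T; 19:G/C; 27:G/A; 28:C/T; 29:C/A; 34:T/C.
There are 7 differences over 37 sites, so p = 7/37 = 0.189.

0.189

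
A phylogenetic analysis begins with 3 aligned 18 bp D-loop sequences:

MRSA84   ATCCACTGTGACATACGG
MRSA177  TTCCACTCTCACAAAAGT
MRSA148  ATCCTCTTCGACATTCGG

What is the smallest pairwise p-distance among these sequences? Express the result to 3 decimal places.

Pairwise Hamming distances:
  MRSA84 vs MRSA177: 6
  MRSA84 vs MRSA148: 4
  MRSA177 vs MRSA148: 9
The smallest is 4 mismatches, between MRSA84 and MRSA148; p = 4/18 = 0.222.

0.222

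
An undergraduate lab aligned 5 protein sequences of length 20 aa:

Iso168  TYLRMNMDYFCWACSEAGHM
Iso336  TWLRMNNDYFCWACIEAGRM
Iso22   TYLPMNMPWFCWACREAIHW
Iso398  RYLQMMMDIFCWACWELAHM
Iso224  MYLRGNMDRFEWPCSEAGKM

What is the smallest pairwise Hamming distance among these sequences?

4

Pairwise Hamming distances:
  Iso168 vs Iso336: 4
  Iso168 vs Iso22: 6
  Iso168 vs Iso398: 7
  Iso168 vs Iso224: 6
  Iso336 vs Iso22: 9
  Iso336 vs Iso398: 10
  Iso336 vs Iso224: 9
  Iso22 vs Iso398: 9
  Iso22 vs Iso224: 11
  Iso398 vs Iso224: 11
The smallest is 4, between Iso168 and Iso336.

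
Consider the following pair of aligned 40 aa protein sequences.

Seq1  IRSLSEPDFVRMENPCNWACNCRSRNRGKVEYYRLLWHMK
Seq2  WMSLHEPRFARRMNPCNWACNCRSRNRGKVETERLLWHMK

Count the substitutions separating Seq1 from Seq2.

The sequences differ at positions 1 (I/W), 2 (R/M), 5 (S/H), 8 (D/R), 10 (V/A), 12 (M/R), 13 (E/M), 32 (Y/T), 33 (Y/E).
That gives 9 mismatches out of 40 aligned sites, so the Hamming distance is 9.

9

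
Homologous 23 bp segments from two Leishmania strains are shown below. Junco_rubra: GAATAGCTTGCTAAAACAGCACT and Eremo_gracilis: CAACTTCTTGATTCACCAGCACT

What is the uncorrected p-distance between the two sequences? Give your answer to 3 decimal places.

0.348

Differing sites — 1:G/C; 4:T/C; 5:A/T; 6:G/T; 11:C/A; 13:A/T; 14:A/C; 16:A/C.
There are 8 differences over 23 sites, so p = 8/23 = 0.348.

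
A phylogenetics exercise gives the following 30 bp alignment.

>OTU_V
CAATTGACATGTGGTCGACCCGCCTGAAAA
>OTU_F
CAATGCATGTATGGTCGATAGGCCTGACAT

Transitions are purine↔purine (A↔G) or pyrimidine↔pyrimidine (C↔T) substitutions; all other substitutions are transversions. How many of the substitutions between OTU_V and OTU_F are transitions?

4

Mismatches occur at site 5 (T→G, transversion), site 6 (G→C, transversion), site 8 (C→T, transition), site 9 (A→G, transition), site 11 (G→A, transition), site 19 (C→T, transition), site 20 (C→A, transversion), site 21 (C→G, transversion), site 28 (A→C, transversion), site 30 (A→T, transversion).
Of the 10 differences, 4 transitions and 6 transversions, so the answer is 4.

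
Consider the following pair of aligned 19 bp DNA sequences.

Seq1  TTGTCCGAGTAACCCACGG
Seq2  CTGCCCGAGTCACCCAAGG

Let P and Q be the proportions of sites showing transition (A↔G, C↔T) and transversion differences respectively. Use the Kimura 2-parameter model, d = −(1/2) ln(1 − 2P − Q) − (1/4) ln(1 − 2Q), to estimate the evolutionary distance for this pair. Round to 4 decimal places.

0.2488

Differing sites — 1:T/C (Ti); 4:T/C (Ti); 11:A/C (Tv); 17:C/A (Tv).
Of the 4 differences, 2 transitions and 2 transversions over 19 sites: P = 2/19 = 0.105263, Q = 2/19 = 0.105263.
d = −0.5·ln(0.684211) − 0.25·ln(0.789474) = −0.5·(-0.379489) − 0.25·(-0.236388) = 0.2488.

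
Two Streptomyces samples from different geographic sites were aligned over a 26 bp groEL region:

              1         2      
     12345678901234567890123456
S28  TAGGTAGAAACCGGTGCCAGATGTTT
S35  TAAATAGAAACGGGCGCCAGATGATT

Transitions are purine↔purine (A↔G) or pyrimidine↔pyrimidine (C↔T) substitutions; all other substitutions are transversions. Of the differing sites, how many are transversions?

Differing sites — 3:G/A (Ti); 4:G/A (Ti); 12:C/G (Tv); 15:T/C (Ti); 24:T/A (Tv).
Of the 5 differences, 3 transitions and 2 transversions, so the answer is 2.

2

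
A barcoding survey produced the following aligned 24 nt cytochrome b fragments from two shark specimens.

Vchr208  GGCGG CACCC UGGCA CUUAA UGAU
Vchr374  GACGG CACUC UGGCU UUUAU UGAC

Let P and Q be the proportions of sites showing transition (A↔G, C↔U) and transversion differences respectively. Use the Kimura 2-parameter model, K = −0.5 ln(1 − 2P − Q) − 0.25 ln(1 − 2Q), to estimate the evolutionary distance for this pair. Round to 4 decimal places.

Mismatches occur at site 2 (G→A, transition), site 9 (C→U, transition), site 15 (A→U, transversion), site 16 (C→U, transition), site 20 (A→U, transversion), site 24 (U→C, transition).
Of the 6 differences, 4 transitions and 2 transversions over 24 sites: P = 4/24 = 0.166667, Q = 2/24 = 0.083333.
d = −0.5·ln(0.583333) − 0.25·ln(0.833334) = −0.5·(-0.538997) − 0.25·(-0.182321) = 0.3151.

0.3151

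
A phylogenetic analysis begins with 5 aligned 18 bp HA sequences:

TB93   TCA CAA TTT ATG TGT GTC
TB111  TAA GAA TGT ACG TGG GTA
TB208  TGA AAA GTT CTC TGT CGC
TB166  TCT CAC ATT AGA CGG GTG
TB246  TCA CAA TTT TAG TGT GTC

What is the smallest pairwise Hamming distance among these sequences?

2

Pairwise Hamming distances:
  TB93 vs TB111: 6
  TB93 vs TB208: 7
  TB93 vs TB166: 8
  TB93 vs TB246: 2
  TB111 vs TB208: 11
  TB111 vs TB166: 10
  TB111 vs TB246: 7
  TB208 vs TB166: 13
  TB208 vs TB246: 8
  TB166 vs TB246: 9
The smallest is 2, between TB93 and TB246.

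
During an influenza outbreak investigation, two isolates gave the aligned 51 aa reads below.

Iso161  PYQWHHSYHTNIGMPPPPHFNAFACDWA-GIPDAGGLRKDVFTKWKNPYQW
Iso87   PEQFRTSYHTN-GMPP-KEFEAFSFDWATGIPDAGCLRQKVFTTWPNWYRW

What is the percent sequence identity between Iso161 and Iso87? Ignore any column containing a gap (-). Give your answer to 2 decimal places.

66.67%

Excluding the 3 gap columns leaves 48 comparable sites.
Differing sites — 2:Y/E; 4:W/F; 5:H/R; 6:H/T; 18:P/K; 19:H/E; 21:N/E; 24:A/S; 25:C/F; 36:G/C; 39:K/Q; 40:D/K; 44:K/T; 46:K/P; 48:P/W; 50:Q/R.
32 of the 48 comparable sites match, so the percent identity is 32/48 × 100 = 66.67%.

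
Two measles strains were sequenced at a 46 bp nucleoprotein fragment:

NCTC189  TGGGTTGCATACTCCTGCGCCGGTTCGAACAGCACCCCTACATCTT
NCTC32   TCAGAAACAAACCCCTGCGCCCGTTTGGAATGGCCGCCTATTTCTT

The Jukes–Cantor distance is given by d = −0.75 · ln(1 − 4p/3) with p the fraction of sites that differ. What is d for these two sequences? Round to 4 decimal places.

0.5091

Mismatches occur at site 2 (G→C), site 3 (G→A), site 5 (T→A), site 6 (T→A), site 7 (G→A), site 10 (T→A), site 13 (T→C), site 22 (G→C), site 26 (C→T), site 28 (A→G), site 30 (C→A), site 31 (A→T), site 33 (C→G), site 34 (A→C), site 36 (C→G), site 41 (C→T), site 42 (A→T).
p = 17/46 = 0.369565.
d = −0.75 · ln(1 − (4/3)·0.369565) = −0.75 · ln(0.507247) = −0.75 · (-0.678757) = 0.5091.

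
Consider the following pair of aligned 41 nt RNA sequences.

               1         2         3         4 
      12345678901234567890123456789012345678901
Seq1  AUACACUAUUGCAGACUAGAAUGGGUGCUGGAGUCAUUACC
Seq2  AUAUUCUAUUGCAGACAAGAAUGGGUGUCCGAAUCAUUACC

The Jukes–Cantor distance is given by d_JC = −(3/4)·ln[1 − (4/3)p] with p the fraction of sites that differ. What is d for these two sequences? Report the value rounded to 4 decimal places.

The sequences differ at positions 4 (C/U), 5 (A/U), 17 (U/A), 28 (C/U), 29 (U/C), 30 (G/C), 33 (G/A).
p = 7/41 = 0.170732.
d = −0.75 · ln(1 − (4/3)·0.170732) = −0.75 · ln(0.772357) = −0.75 · (-0.258308) = 0.1937.

0.1937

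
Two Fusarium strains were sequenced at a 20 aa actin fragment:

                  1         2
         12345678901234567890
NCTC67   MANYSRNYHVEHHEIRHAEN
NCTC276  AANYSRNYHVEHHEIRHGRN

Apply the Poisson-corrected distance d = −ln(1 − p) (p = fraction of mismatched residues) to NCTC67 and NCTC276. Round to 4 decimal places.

The sequences differ at positions 1 (M/A), 18 (A/G), 19 (E/R).
p = 3/20 = 0.150000.
d = −ln(1 − 0.150000) = −ln(0.850000) = 0.1625.

0.1625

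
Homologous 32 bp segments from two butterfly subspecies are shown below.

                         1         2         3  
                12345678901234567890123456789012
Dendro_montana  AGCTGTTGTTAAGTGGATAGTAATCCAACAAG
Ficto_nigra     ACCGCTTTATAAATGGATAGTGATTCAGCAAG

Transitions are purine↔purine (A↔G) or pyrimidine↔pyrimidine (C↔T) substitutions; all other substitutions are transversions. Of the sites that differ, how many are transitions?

4

Mismatches occur at site 2 (G/C, transversion), site 4 (T/G, transversion), site 5 (G/C, transversion), site 8 (G/T, transversion), site 9 (T/A, transversion), site 13 (G/A, transition), site 22 (A/G, transition), site 25 (C/T, transition), site 28 (A/G, transition).
Of the 9 differences, 4 transitions and 5 transversions, so the answer is 4.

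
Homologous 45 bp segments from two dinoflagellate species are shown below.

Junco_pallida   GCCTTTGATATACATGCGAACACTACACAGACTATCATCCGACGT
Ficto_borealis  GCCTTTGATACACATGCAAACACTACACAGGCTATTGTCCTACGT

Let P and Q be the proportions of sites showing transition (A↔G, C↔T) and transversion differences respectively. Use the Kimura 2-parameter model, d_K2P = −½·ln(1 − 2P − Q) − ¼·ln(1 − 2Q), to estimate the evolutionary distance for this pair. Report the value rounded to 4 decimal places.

Mismatches occur at site 11 (T/C, transition), site 18 (G/A, transition), site 31 (A/G, transition), site 36 (C/T, transition), site 37 (A/G, transition), site 41 (G/T, transversion).
Of the 6 differences, 5 transitions and 1 transversion over 45 sites: P = 5/45 = 0.111111, Q = 1/45 = 0.022222.
d = −0.5·ln(0.755556) − 0.25·ln(0.955556) = −0.5·(-0.280301) − 0.25·(-0.045462) = 0.1515.

0.1515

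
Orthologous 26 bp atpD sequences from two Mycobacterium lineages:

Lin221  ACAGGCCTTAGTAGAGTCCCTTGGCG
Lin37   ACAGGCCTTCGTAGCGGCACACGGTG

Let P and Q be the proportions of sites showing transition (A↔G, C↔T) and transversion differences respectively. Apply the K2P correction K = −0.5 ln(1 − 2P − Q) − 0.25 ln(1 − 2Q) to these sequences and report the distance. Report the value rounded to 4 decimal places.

Mismatches occur at site 10 (A/C, transversion), site 15 (A/C, transversion), site 17 (T/G, transversion), site 19 (C/A, transversion), site 21 (T/A, transversion), site 22 (T/C, transition), site 25 (C/T, transition).
Of the 7 differences, 2 transitions and 5 transversions over 26 sites: P = 2/26 = 0.076923, Q = 5/26 = 0.192308.
d = −0.5·ln(0.653846) − 0.25·ln(0.615384) = −0.5·(-0.424883) − 0.25·(-0.485509) = 0.3338.

0.3338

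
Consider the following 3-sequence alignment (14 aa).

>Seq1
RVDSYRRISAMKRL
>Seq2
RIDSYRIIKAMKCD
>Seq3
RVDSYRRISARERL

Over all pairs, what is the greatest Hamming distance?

Pairwise Hamming distances:
  Seq1 vs Seq2: 5
  Seq1 vs Seq3: 2
  Seq2 vs Seq3: 7
The largest is 7, between Seq2 and Seq3.

7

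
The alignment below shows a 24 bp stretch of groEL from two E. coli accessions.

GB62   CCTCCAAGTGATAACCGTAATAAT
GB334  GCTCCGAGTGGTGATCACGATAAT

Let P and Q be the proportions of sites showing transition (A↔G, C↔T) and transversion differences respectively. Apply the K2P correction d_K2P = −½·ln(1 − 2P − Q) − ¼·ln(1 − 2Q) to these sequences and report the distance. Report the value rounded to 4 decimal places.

0.5122

Mismatches occur at site 1 (C↔G, transversion), site 6 (A↔G, transition), site 11 (A↔G, transition), site 13 (A↔G, transition), site 15 (C↔T, transition), site 17 (G↔A, transition), site 18 (T↔C, transition), site 19 (A↔G, transition).
Of the 8 differences, 7 transitions and 1 transversion over 24 sites: P = 7/24 = 0.291667, Q = 1/24 = 0.041667.
d = −0.5·ln(0.374999) − 0.25·ln(0.916666) = −0.5·(-0.980832) − 0.25·(-0.087012) = 0.5122.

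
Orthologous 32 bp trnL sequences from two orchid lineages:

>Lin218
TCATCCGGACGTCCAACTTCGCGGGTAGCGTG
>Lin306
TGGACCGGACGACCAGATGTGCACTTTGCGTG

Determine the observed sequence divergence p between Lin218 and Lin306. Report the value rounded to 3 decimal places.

0.375

Mismatches occur at site 2 (C↔G), site 3 (A↔G), site 4 (T↔A), site 12 (T↔A), site 16 (A↔G), site 17 (C↔A), site 19 (T↔G), site 20 (C↔T), site 23 (G↔A), site 24 (G↔C), site 25 (G↔T), site 27 (A↔T).
There are 12 differences over 32 sites, so p = 12/32 = 0.375.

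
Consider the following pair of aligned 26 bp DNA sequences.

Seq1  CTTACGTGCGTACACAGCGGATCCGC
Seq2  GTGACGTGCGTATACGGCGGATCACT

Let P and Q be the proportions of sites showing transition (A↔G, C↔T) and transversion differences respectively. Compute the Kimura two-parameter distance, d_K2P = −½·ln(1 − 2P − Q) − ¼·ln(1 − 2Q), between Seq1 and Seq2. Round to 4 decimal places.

0.3347

The sequences differ at positions 1 (C/G, transversion), 3 (T/G, transversion), 13 (C/T, transition), 16 (A/G, transition), 24 (C/A, transversion), 25 (G/C, transversion), 26 (C/T, transition).
Of the 7 differences, 3 transitions and 4 transversions over 26 sites: P = 3/26 = 0.115385, Q = 4/26 = 0.153846.
d = −0.5·ln(0.615384) − 0.25·ln(0.692308) = −0.5·(-0.485509) − 0.25·(-0.367724) = 0.3347.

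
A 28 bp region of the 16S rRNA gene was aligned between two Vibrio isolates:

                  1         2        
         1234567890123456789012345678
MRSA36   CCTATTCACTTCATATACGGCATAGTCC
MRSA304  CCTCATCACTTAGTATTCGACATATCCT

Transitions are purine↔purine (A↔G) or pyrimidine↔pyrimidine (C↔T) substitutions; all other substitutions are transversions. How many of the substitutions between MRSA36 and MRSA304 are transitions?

Mismatches occur at site 4 (A↔C, transversion), site 5 (T↔A, transversion), site 12 (C↔A, transversion), site 13 (A↔G, transition), site 17 (A↔T, transversion), site 20 (G↔A, transition), site 25 (G↔T, transversion), site 26 (T↔C, transition), site 28 (C↔T, transition).
Of the 9 differences, 4 transitions and 5 transversions, so the answer is 4.

4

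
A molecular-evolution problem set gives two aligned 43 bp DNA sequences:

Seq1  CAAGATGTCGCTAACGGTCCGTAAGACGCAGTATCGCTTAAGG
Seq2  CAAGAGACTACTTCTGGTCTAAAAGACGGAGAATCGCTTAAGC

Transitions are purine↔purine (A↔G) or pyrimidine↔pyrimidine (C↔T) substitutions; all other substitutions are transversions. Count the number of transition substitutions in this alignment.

Mismatches occur at site 6 (T↔G, transversion), site 7 (G↔A, transition), site 8 (T↔C, transition), site 9 (C↔T, transition), site 10 (G↔A, transition), site 13 (A↔T, transversion), site 14 (A↔C, transversion), site 15 (C↔T, transition), site 20 (C↔T, transition), site 21 (G↔A, transition), site 22 (T↔A, transversion), site 29 (C↔G, transversion), site 32 (T↔A, transversion), site 43 (G↔C, transversion).
Of the 14 differences, 7 transitions and 7 transversions, so the answer is 7.

7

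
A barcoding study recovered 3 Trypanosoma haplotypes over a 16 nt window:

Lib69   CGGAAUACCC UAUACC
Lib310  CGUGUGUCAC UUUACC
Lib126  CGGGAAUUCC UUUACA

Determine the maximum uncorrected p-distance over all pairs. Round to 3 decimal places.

0.438

Pairwise Hamming distances:
  Lib69 vs Lib310: 7
  Lib69 vs Lib126: 6
  Lib310 vs Lib126: 6
The largest is 7 mismatches, between Lib69 and Lib310; p = 7/16 = 0.438.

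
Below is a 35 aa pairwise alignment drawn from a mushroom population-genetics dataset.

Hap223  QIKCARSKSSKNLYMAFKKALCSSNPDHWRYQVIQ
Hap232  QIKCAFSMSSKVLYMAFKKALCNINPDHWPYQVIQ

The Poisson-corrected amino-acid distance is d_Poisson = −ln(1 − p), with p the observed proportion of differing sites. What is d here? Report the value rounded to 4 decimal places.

0.1881

Mismatches occur at site 6 (R→F), site 8 (K→M), site 12 (N→V), site 23 (S→N), site 24 (S→I), site 30 (R→P).
p = 6/35 = 0.171429.
d = −ln(1 − 0.171429) = −ln(0.828571) = 0.1881.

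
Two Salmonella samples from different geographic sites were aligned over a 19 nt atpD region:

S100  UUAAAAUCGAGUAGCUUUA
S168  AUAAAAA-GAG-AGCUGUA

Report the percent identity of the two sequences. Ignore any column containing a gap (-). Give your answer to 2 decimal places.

82.35%

Excluding the 2 gap columns leaves 17 comparable sites.
Mismatches occur at site 1 (U→A), site 7 (U→A), site 17 (U→G).
14 of the 17 comparable sites match, so the percent identity is 14/17 × 100 = 82.35%.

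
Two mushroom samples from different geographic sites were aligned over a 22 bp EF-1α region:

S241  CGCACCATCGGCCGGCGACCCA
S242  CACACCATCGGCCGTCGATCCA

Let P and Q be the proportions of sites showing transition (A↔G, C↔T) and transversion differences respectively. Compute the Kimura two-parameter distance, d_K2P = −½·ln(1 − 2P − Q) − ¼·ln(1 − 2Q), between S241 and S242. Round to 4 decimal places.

0.1527

Differing sites — 2:G/A (Ti); 15:G/T (Tv); 19:C/T (Ti).
Of the 3 differences, 2 transitions and 1 transversion over 22 sites: P = 2/22 = 0.090909, Q = 1/22 = 0.045455.
d = −0.5·ln(0.772727) − 0.25·ln(0.909090) = −0.5·(-0.257829) − 0.25·(-0.095311) = 0.1527.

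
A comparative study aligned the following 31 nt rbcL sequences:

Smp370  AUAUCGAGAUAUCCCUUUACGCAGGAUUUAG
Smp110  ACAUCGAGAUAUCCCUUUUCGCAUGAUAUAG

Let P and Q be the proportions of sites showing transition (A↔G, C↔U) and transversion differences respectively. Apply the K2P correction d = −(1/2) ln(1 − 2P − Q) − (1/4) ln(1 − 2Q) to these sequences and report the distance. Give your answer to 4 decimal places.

Mismatches occur at site 2 (U↔C, transition), site 19 (A↔U, transversion), site 24 (G↔U, transversion), site 28 (U↔A, transversion).
Of the 4 differences, 1 transition and 3 transversions over 31 sites: P = 1/31 = 0.032258, Q = 3/31 = 0.096774.
d = −0.5·ln(0.838710) − 0.25·ln(0.806452) = −0.5·(-0.175890) − 0.25·(-0.215111) = 0.1417.

0.1417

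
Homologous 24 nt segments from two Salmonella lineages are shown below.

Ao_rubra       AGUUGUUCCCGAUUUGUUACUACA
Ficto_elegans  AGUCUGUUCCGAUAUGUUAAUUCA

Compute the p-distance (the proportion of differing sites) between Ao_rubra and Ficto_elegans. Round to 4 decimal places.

Mismatches occur at site 4 (U↔C), site 5 (G↔U), site 6 (U↔G), site 8 (C↔U), site 14 (U↔A), site 20 (C↔A), site 22 (A↔U).
There are 7 differences over 24 sites, so p = 7/24 = 0.2917.

0.2917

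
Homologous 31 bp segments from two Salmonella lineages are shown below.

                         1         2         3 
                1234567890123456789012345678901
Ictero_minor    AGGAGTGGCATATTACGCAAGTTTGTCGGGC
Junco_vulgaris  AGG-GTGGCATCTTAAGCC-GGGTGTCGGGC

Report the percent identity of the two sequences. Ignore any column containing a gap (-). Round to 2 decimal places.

Excluding the 2 gap columns leaves 29 comparable sites.
Mismatches occur at site 12 (A→C), site 16 (C→A), site 19 (A→C), site 22 (T→G), site 23 (T→G).
24 of the 29 comparable sites match, so the percent identity is 24/29 × 100 = 82.76%.

82.76%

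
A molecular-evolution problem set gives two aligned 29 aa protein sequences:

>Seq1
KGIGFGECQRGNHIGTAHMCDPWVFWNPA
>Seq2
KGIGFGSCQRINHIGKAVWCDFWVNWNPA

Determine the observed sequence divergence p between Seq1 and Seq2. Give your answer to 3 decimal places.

0.241

The sequences differ at positions 7 (E/S), 11 (G/I), 16 (T/K), 18 (H/V), 19 (M/W), 22 (P/F), 25 (F/N).
There are 7 differences over 29 sites, so p = 7/29 = 0.241.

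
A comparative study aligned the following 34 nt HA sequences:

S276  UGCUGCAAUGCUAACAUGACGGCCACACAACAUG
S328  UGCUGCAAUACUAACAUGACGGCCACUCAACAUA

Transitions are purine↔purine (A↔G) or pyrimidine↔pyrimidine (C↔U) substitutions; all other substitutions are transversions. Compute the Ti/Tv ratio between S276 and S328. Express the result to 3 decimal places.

2.000

The sequences differ at positions 10 (G/A, transition), 27 (A/U, transversion), 34 (G/A, transition).
Of the 3 differences, 2 transitions and 1 transversion, so Ti/Tv = 2/1 = 2.000.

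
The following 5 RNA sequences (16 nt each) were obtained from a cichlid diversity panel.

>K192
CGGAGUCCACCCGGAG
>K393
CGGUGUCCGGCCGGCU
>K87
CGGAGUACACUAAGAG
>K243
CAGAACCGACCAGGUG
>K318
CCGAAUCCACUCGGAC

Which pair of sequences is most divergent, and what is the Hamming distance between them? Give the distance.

Pairwise Hamming distances:
  K192 vs K393: 5
  K192 vs K87: 4
  K192 vs K243: 6
  K192 vs K318: 4
  K393 vs K87: 9
  K393 vs K243: 10
  K393 vs K318: 8
  K87 vs K243: 8
  K87 vs K318: 6
  K243 vs K318: 7
The largest is 10, between K393 and K243.

10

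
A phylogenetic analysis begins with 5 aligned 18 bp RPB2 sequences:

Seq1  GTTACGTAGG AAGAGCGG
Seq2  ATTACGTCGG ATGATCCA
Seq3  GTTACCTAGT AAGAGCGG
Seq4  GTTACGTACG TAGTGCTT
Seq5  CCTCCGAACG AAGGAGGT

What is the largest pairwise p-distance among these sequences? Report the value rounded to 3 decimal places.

Pairwise Hamming distances:
  Seq1 vs Seq2: 6
  Seq1 vs Seq3: 2
  Seq1 vs Seq4: 5
  Seq1 vs Seq5: 9
  Seq2 vs Seq3: 8
  Seq2 vs Seq4: 9
  Seq2 vs Seq5: 12
  Seq3 vs Seq4: 7
  Seq3 vs Seq5: 11
  Seq4 vs Seq5: 9
The largest is 12 mismatches, between Seq2 and Seq5; p = 12/18 = 0.667.

0.667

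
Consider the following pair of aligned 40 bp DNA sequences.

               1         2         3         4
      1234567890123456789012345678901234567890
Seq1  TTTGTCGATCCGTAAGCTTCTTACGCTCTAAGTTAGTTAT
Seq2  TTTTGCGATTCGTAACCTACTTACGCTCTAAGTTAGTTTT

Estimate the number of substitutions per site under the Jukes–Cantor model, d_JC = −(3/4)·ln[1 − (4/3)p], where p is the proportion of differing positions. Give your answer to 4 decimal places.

0.1674

The sequences differ at positions 4 (G/T), 5 (T/G), 10 (C/T), 16 (G/C), 19 (T/A), 39 (A/T).
p = 6/40 = 0.150000.
d = −0.75 · ln(1 − (4/3)·0.150000) = −0.75 · ln(0.800000) = −0.75 · (-0.223144) = 0.1674.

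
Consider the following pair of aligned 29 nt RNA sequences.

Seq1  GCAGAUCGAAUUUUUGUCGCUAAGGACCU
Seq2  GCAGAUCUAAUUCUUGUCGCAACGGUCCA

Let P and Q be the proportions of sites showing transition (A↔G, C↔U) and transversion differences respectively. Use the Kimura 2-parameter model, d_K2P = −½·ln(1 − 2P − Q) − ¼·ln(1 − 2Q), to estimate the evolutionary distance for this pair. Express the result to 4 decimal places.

0.2438

The sequences differ at positions 8 (G/U, transversion), 13 (U/C, transition), 21 (U/A, transversion), 23 (A/C, transversion), 26 (A/U, transversion), 29 (U/A, transversion).
Of the 6 differences, 1 transition and 5 transversions over 29 sites: P = 1/29 = 0.034483, Q = 5/29 = 0.172414.
d = −0.5·ln(0.758620) − 0.25·ln(0.655172) = −0.5·(-0.276254) − 0.25·(-0.422857) = 0.2438.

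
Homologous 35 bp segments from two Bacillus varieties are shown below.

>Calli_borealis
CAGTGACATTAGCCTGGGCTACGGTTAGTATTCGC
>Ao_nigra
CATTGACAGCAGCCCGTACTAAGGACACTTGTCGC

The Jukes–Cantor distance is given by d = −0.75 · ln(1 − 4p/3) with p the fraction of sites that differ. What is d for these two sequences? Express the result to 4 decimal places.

Mismatches occur at site 3 (G/T), site 9 (T/G), site 10 (T/C), site 15 (T/C), site 17 (G/T), site 18 (G/A), site 22 (C/A), site 25 (T/A), site 26 (T/C), site 28 (G/C), site 30 (A/T), site 31 (T/G).
p = 12/35 = 0.342857.
d = −0.75 · ln(1 − (4/3)·0.342857) = −0.75 · ln(0.542857) = −0.75 · (-0.610909) = 0.4582.

0.4582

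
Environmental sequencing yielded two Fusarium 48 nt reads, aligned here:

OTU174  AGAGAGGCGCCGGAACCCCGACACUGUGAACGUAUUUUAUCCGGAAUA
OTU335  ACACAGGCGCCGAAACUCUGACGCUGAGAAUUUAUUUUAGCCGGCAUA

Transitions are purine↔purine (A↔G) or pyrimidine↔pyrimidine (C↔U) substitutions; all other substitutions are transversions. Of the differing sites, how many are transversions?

Differing sites — 2:G/C (Tv); 4:G/C (Tv); 13:G/A (Ti); 17:C/U (Ti); 19:C/U (Ti); 23:A/G (Ti); 27:U/A (Tv); 31:C/U (Ti); 32:G/U (Tv); 40:U/G (Tv); 45:A/C (Tv).
Of the 11 differences, 5 transitions and 6 transversions, so the answer is 6.

6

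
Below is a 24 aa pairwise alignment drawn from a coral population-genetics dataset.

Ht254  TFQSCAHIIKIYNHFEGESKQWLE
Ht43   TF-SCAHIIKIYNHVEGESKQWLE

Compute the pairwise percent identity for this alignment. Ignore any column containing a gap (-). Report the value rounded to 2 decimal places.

95.65%

Excluding the 1 gap column leaves 23 comparable sites.
Differing sites — 15:F/V.
22 of the 23 comparable sites match, so the percent identity is 22/23 × 100 = 95.65%.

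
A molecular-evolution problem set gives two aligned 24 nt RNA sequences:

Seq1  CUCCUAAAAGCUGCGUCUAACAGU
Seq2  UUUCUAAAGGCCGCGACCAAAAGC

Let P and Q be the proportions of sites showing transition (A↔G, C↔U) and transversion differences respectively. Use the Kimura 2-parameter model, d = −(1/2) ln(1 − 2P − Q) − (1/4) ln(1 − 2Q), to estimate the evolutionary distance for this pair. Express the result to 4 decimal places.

0.4833

Mismatches occur at site 1 (C→U, transition), site 3 (C→U, transition), site 9 (A→G, transition), site 12 (U→C, transition), site 16 (U→A, transversion), site 18 (U→C, transition), site 21 (C→A, transversion), site 24 (U→C, transition).
Of the 8 differences, 6 transitions and 2 transversions over 24 sites: P = 6/24 = 0.250000, Q = 2/24 = 0.083333.
d = −0.5·ln(0.416667) − 0.25·ln(0.833334) = −0.5·(-0.875468) − 0.25·(-0.182321) = 0.4833.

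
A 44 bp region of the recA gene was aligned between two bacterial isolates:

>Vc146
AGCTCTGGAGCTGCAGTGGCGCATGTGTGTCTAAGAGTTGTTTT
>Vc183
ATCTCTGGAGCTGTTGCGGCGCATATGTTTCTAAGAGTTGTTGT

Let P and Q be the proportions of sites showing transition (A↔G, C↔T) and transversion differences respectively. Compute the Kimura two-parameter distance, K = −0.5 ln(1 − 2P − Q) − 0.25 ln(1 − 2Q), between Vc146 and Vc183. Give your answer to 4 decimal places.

0.1791

Differing sites — 2:G/T (Tv); 14:C/T (Ti); 15:A/T (Tv); 17:T/C (Ti); 25:G/A (Ti); 29:G/T (Tv); 43:T/G (Tv).
Of the 7 differences, 3 transitions and 4 transversions over 44 sites: P = 3/44 = 0.068182, Q = 4/44 = 0.090909.
d = −0.5·ln(0.772727) − 0.25·ln(0.818182) = −0.5·(-0.257829) − 0.25·(-0.200670) = 0.1791.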